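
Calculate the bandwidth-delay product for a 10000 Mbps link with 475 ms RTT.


BDP = bandwidth * RTT
= 10000 Mbps * 475 ms
= 10000 * 1e6 * 475 / 1000 bits
= 4750000000 bits
= 593750000 bytes
= 579833.9844 KB
BDP = 4750000000 bits (593750000 bytes)


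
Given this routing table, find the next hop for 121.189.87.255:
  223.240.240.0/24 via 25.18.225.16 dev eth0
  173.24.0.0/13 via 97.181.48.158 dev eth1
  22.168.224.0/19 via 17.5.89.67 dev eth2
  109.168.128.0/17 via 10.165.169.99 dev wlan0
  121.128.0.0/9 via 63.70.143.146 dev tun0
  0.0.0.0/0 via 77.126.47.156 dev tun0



Longest prefix match for 121.189.87.255:
  /24 223.240.240.0: no
  /13 173.24.0.0: no
  /19 22.168.224.0: no
  /17 109.168.128.0: no
  /9 121.128.0.0: MATCH
  /0 0.0.0.0: MATCH
Selected: next-hop 63.70.143.146 via tun0 (matched /9)


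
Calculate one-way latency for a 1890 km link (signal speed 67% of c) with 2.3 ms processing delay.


Speed = 0.67 * 3e5 km/s = 201000 km/s
Propagation delay = 1890 / 201000 = 0.0094 s = 9.403 ms
Processing delay = 2.3 ms
Total one-way latency = 11.703 ms


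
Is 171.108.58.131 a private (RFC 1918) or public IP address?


RFC 1918 private ranges:
  10.0.0.0/8 (10.0.0.0 - 10.255.255.255)
  172.16.0.0/12 (172.16.0.0 - 172.31.255.255)
  192.168.0.0/16 (192.168.0.0 - 192.168.255.255)
Public (not in any RFC 1918 range)


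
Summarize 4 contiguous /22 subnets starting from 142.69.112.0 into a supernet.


Original prefix: /22
Number of subnets: 4 = 2^2
New prefix = 22 - 2 = 20
Supernet: 142.69.112.0/20


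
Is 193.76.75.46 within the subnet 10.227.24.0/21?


Subnet network: 10.227.24.0
Test IP AND mask: 193.76.72.0
No, 193.76.75.46 is not in 10.227.24.0/21


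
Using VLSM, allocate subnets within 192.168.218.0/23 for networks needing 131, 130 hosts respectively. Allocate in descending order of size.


131 hosts -> /24 (254 usable): 192.168.218.0/24
130 hosts -> /24 (254 usable): 192.168.219.0/24
Allocation: 192.168.218.0/24 (131 hosts, 254 usable); 192.168.219.0/24 (130 hosts, 254 usable)


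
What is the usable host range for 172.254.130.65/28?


Network: 172.254.130.64
Broadcast: 172.254.130.79
First usable = network + 1
Last usable = broadcast - 1
Range: 172.254.130.65 to 172.254.130.78


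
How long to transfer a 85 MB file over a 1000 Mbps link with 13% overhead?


Effective throughput = 1000 * (1 - 13/100) = 870 Mbps
File size in Mb = 85 * 8 = 680 Mb
Time = 680 / 870
Time = 0.7816 seconds


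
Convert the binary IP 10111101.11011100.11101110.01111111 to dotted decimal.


10111101 = 189
11011100 = 220
11101110 = 238
01111111 = 127
IP: 189.220.238.127


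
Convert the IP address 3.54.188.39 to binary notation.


3 = 00000011
54 = 00110110
188 = 10111100
39 = 00100111
Binary: 00000011.00110110.10111100.00100111


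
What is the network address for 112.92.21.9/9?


IP:   01110000.01011100.00010101.00001001
Mask: 11111111.10000000.00000000.00000000
AND operation:
Net:  01110000.00000000.00000000.00000000
Network: 112.0.0.0/9


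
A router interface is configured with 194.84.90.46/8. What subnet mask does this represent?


/8 means 8 network bits, 24 host bits
Binary: 11111111000000000000000000000000
Mask: 255.0.0.0


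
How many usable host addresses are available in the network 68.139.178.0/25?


Host bits = 32 - 25 = 7
Total addresses = 2^7 = 128
Usable = total - 2 (network and broadcast)
Usable hosts: 126


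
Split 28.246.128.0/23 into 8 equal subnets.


New prefix = 23 + 3 = 26
Each subnet has 64 addresses
  28.246.128.0/26
  28.246.128.64/26
  28.246.128.128/26
  28.246.128.192/26
  28.246.129.0/26
  28.246.129.64/26
  28.246.129.128/26
  28.246.129.192/26
Subnets: 28.246.128.0/26, 28.246.128.64/26, 28.246.128.128/26, 28.246.128.192/26, 28.246.129.0/26, 28.246.129.64/26, 28.246.129.128/26, 28.246.129.192/26


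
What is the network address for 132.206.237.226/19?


IP:   10000100.11001110.11101101.11100010
Mask: 11111111.11111111.11100000.00000000
AND operation:
Net:  10000100.11001110.11100000.00000000
Network: 132.206.224.0/19


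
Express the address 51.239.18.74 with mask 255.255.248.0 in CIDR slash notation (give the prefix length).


Binary: 11111111.11111111.11111000.00000000
Count leading 1s
Prefix: /21


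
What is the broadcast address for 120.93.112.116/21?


Network: 120.93.112.0/21
Host bits = 11
Set all host bits to 1:
Broadcast: 120.93.119.255


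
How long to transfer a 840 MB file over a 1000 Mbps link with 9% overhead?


Effective throughput = 1000 * (1 - 9/100) = 910 Mbps
File size in Mb = 840 * 8 = 6720 Mb
Time = 6720 / 910
Time = 7.3846 seconds


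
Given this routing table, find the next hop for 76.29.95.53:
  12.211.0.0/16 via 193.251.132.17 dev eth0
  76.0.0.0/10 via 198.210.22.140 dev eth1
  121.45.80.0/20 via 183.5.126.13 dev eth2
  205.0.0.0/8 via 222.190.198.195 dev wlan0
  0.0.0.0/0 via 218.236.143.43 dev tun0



Longest prefix match for 76.29.95.53:
  /16 12.211.0.0: no
  /10 76.0.0.0: MATCH
  /20 121.45.80.0: no
  /8 205.0.0.0: no
  /0 0.0.0.0: MATCH
Selected: next-hop 198.210.22.140 via eth1 (matched /10)


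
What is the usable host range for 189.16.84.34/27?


Network: 189.16.84.32
Broadcast: 189.16.84.63
First usable = network + 1
Last usable = broadcast - 1
Range: 189.16.84.33 to 189.16.84.62


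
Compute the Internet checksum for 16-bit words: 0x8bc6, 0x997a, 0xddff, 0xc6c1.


Sum all words (with carry folding):
+ 0x8bc6 = 0x8bc6
+ 0x997a = 0x2541
+ 0xddff = 0x0341
+ 0xc6c1 = 0xca02
One's complement: ~0xca02
Checksum = 0x35fd


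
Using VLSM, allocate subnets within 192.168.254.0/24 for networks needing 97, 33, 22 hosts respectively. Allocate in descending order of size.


97 hosts -> /25 (126 usable): 192.168.254.0/25
33 hosts -> /26 (62 usable): 192.168.254.128/26
22 hosts -> /27 (30 usable): 192.168.254.192/27
Allocation: 192.168.254.0/25 (97 hosts, 126 usable); 192.168.254.128/26 (33 hosts, 62 usable); 192.168.254.192/27 (22 hosts, 30 usable)


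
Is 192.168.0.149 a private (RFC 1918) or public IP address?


RFC 1918 private ranges:
  10.0.0.0/8 (10.0.0.0 - 10.255.255.255)
  172.16.0.0/12 (172.16.0.0 - 172.31.255.255)
  192.168.0.0/16 (192.168.0.0 - 192.168.255.255)
Private (in 192.168.0.0/16)


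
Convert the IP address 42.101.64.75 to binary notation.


42 = 00101010
101 = 01100101
64 = 01000000
75 = 01001011
Binary: 00101010.01100101.01000000.01001011


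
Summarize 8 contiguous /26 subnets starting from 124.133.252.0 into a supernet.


Original prefix: /26
Number of subnets: 8 = 2^3
New prefix = 26 - 3 = 23
Supernet: 124.133.252.0/23


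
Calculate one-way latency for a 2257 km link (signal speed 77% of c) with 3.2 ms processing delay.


Speed = 0.77 * 3e5 km/s = 231000 km/s
Propagation delay = 2257 / 231000 = 0.0098 s = 9.7706 ms
Processing delay = 3.2 ms
Total one-way latency = 12.9706 ms


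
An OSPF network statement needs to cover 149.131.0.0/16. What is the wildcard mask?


Subnet mask: 255.255.0.0
Wildcard = 255.255.255.255 - subnet mask
255 - 255 = 0
255 - 255 = 0
255 - 0 = 255
255 - 0 = 255
Wildcard: 0.0.255.255


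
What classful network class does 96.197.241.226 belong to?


First octet: 96
Binary: 01100000
0xxxxxxx -> Class A (1-126)
Class A, default mask 255.0.0.0 (/8)


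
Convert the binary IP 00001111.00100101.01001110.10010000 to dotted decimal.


00001111 = 15
00100101 = 37
01001110 = 78
10010000 = 144
IP: 15.37.78.144


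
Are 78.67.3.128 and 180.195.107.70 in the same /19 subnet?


Mask: 255.255.224.0
78.67.3.128 AND mask = 78.67.0.0
180.195.107.70 AND mask = 180.195.96.0
No, different subnets (78.67.0.0 vs 180.195.96.0)


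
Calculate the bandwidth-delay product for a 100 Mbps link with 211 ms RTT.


BDP = bandwidth * RTT
= 100 Mbps * 211 ms
= 100 * 1e6 * 211 / 1000 bits
= 21100000 bits
= 2637500 bytes
= 2575.6836 KB
BDP = 21100000 bits (2637500 bytes)


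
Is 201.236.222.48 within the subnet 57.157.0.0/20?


Subnet network: 57.157.0.0
Test IP AND mask: 201.236.208.0
No, 201.236.222.48 is not in 57.157.0.0/20


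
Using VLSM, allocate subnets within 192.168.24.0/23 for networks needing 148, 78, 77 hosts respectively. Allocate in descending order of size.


148 hosts -> /24 (254 usable): 192.168.24.0/24
78 hosts -> /25 (126 usable): 192.168.25.0/25
77 hosts -> /25 (126 usable): 192.168.25.128/25
Allocation: 192.168.24.0/24 (148 hosts, 254 usable); 192.168.25.0/25 (78 hosts, 126 usable); 192.168.25.128/25 (77 hosts, 126 usable)


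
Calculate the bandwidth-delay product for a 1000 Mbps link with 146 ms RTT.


BDP = bandwidth * RTT
= 1000 Mbps * 146 ms
= 1000 * 1e6 * 146 / 1000 bits
= 146000000 bits
= 18250000 bytes
= 17822.2656 KB
BDP = 146000000 bits (18250000 bytes)


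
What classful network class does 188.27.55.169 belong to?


First octet: 188
Binary: 10111100
10xxxxxx -> Class B (128-191)
Class B, default mask 255.255.0.0 (/16)


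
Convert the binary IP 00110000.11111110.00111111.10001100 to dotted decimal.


00110000 = 48
11111110 = 254
00111111 = 63
10001100 = 140
IP: 48.254.63.140


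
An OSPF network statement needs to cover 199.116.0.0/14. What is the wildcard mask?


Subnet mask: 255.252.0.0
Wildcard = 255.255.255.255 - subnet mask
255 - 255 = 0
255 - 252 = 3
255 - 0 = 255
255 - 0 = 255
Wildcard: 0.3.255.255


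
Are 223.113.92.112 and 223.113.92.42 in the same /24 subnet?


Mask: 255.255.255.0
223.113.92.112 AND mask = 223.113.92.0
223.113.92.42 AND mask = 223.113.92.0
Yes, same subnet (223.113.92.0)


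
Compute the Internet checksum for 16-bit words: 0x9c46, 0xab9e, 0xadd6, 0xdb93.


Sum all words (with carry folding):
+ 0x9c46 = 0x9c46
+ 0xab9e = 0x47e5
+ 0xadd6 = 0xf5bb
+ 0xdb93 = 0xd14f
One's complement: ~0xd14f
Checksum = 0x2eb0


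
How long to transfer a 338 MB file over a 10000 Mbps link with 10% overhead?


Effective throughput = 10000 * (1 - 10/100) = 9000 Mbps
File size in Mb = 338 * 8 = 2704 Mb
Time = 2704 / 9000
Time = 0.3004 seconds


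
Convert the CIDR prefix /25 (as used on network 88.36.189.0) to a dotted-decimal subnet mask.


/25 means 25 network bits, 7 host bits
Binary: 11111111111111111111111110000000
Mask: 255.255.255.128


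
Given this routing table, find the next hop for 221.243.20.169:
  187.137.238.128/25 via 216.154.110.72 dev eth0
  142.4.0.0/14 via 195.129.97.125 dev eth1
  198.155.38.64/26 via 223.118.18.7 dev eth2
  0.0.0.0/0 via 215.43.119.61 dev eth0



Longest prefix match for 221.243.20.169:
  /25 187.137.238.128: no
  /14 142.4.0.0: no
  /26 198.155.38.64: no
  /0 0.0.0.0: MATCH
Selected: next-hop 215.43.119.61 via eth0 (matched /0)


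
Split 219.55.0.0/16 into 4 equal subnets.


New prefix = 16 + 2 = 18
Each subnet has 16384 addresses
  219.55.0.0/18
  219.55.64.0/18
  219.55.128.0/18
  219.55.192.0/18
Subnets: 219.55.0.0/18, 219.55.64.0/18, 219.55.128.0/18, 219.55.192.0/18


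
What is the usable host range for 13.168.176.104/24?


Network: 13.168.176.0
Broadcast: 13.168.176.255
First usable = network + 1
Last usable = broadcast - 1
Range: 13.168.176.1 to 13.168.176.254


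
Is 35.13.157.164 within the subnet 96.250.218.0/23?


Subnet network: 96.250.218.0
Test IP AND mask: 35.13.156.0
No, 35.13.157.164 is not in 96.250.218.0/23


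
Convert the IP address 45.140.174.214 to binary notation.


45 = 00101101
140 = 10001100
174 = 10101110
214 = 11010110
Binary: 00101101.10001100.10101110.11010110


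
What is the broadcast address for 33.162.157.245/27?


Network: 33.162.157.224/27
Host bits = 5
Set all host bits to 1:
Broadcast: 33.162.157.255


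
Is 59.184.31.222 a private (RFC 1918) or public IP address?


RFC 1918 private ranges:
  10.0.0.0/8 (10.0.0.0 - 10.255.255.255)
  172.16.0.0/12 (172.16.0.0 - 172.31.255.255)
  192.168.0.0/16 (192.168.0.0 - 192.168.255.255)
Public (not in any RFC 1918 range)


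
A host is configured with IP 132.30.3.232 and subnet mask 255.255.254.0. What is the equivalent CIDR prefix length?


Binary: 11111111.11111111.11111110.00000000
Count leading 1s
Prefix: /23


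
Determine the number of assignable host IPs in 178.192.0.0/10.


Host bits = 32 - 10 = 22
Total addresses = 2^22 = 4194304
Usable = total - 2 (network and broadcast)
Usable hosts: 4194302


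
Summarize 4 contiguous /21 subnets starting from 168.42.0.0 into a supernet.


Original prefix: /21
Number of subnets: 4 = 2^2
New prefix = 21 - 2 = 19
Supernet: 168.42.0.0/19


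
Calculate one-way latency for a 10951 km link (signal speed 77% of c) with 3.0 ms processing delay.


Speed = 0.77 * 3e5 km/s = 231000 km/s
Propagation delay = 10951 / 231000 = 0.0474 s = 47.4069 ms
Processing delay = 3.0 ms
Total one-way latency = 50.4069 ms


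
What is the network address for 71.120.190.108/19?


IP:   01000111.01111000.10111110.01101100
Mask: 11111111.11111111.11100000.00000000
AND operation:
Net:  01000111.01111000.10100000.00000000
Network: 71.120.160.0/19


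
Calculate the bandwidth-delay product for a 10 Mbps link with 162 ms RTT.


BDP = bandwidth * RTT
= 10 Mbps * 162 ms
= 10 * 1e6 * 162 / 1000 bits
= 1620000 bits
= 202500 bytes
= 197.7539 KB
BDP = 1620000 bits (202500 bytes)


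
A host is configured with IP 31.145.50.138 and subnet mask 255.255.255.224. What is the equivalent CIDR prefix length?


Binary: 11111111.11111111.11111111.11100000
Count leading 1s
Prefix: /27


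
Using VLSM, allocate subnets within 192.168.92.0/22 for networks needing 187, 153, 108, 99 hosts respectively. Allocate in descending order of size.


187 hosts -> /24 (254 usable): 192.168.92.0/24
153 hosts -> /24 (254 usable): 192.168.93.0/24
108 hosts -> /25 (126 usable): 192.168.94.0/25
99 hosts -> /25 (126 usable): 192.168.94.128/25
Allocation: 192.168.92.0/24 (187 hosts, 254 usable); 192.168.93.0/24 (153 hosts, 254 usable); 192.168.94.0/25 (108 hosts, 126 usable); 192.168.94.128/25 (99 hosts, 126 usable)


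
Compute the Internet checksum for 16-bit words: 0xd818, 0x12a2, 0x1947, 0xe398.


Sum all words (with carry folding):
+ 0xd818 = 0xd818
+ 0x12a2 = 0xeaba
+ 0x1947 = 0x0402
+ 0xe398 = 0xe79a
One's complement: ~0xe79a
Checksum = 0x1865


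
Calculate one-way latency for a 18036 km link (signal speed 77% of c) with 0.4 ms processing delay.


Speed = 0.77 * 3e5 km/s = 231000 km/s
Propagation delay = 18036 / 231000 = 0.0781 s = 78.0779 ms
Processing delay = 0.4 ms
Total one-way latency = 78.4779 ms


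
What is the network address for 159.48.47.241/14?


IP:   10011111.00110000.00101111.11110001
Mask: 11111111.11111100.00000000.00000000
AND operation:
Net:  10011111.00110000.00000000.00000000
Network: 159.48.0.0/14


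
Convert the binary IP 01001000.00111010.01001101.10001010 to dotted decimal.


01001000 = 72
00111010 = 58
01001101 = 77
10001010 = 138
IP: 72.58.77.138


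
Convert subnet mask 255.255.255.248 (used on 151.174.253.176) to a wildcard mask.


Subnet mask: 255.255.255.248
Wildcard = 255.255.255.255 - subnet mask
255 - 255 = 0
255 - 255 = 0
255 - 255 = 0
255 - 248 = 7
Wildcard: 0.0.0.7


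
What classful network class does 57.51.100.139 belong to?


First octet: 57
Binary: 00111001
0xxxxxxx -> Class A (1-126)
Class A, default mask 255.0.0.0 (/8)


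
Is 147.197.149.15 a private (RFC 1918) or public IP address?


RFC 1918 private ranges:
  10.0.0.0/8 (10.0.0.0 - 10.255.255.255)
  172.16.0.0/12 (172.16.0.0 - 172.31.255.255)
  192.168.0.0/16 (192.168.0.0 - 192.168.255.255)
Public (not in any RFC 1918 range)


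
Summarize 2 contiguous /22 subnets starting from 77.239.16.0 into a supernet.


Original prefix: /22
Number of subnets: 2 = 2^1
New prefix = 22 - 1 = 21
Supernet: 77.239.16.0/21


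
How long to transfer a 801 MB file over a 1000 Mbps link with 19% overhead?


Effective throughput = 1000 * (1 - 19/100) = 810 Mbps
File size in Mb = 801 * 8 = 6408 Mb
Time = 6408 / 810
Time = 7.9111 seconds


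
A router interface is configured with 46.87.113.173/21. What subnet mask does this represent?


/21 means 21 network bits, 11 host bits
Binary: 11111111111111111111100000000000
Mask: 255.255.248.0


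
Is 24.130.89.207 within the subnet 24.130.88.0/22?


Subnet network: 24.130.88.0
Test IP AND mask: 24.130.88.0
Yes, 24.130.89.207 is in 24.130.88.0/22


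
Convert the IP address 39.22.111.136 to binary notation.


39 = 00100111
22 = 00010110
111 = 01101111
136 = 10001000
Binary: 00100111.00010110.01101111.10001000


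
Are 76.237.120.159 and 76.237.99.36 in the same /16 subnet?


Mask: 255.255.0.0
76.237.120.159 AND mask = 76.237.0.0
76.237.99.36 AND mask = 76.237.0.0
Yes, same subnet (76.237.0.0)


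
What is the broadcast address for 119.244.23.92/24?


Network: 119.244.23.0/24
Host bits = 8
Set all host bits to 1:
Broadcast: 119.244.23.255


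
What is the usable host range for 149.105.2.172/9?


Network: 149.0.0.0
Broadcast: 149.127.255.255
First usable = network + 1
Last usable = broadcast - 1
Range: 149.0.0.1 to 149.127.255.254


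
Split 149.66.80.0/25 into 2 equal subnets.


New prefix = 25 + 1 = 26
Each subnet has 64 addresses
  149.66.80.0/26
  149.66.80.64/26
Subnets: 149.66.80.0/26, 149.66.80.64/26


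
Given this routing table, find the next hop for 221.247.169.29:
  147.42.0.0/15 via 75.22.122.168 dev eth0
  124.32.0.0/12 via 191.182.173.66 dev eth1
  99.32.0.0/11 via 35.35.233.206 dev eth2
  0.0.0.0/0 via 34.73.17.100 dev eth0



Longest prefix match for 221.247.169.29:
  /15 147.42.0.0: no
  /12 124.32.0.0: no
  /11 99.32.0.0: no
  /0 0.0.0.0: MATCH
Selected: next-hop 34.73.17.100 via eth0 (matched /0)


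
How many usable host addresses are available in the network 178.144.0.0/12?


Host bits = 32 - 12 = 20
Total addresses = 2^20 = 1048576
Usable = total - 2 (network and broadcast)
Usable hosts: 1048574


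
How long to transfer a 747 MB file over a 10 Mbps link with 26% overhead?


Effective throughput = 10 * (1 - 26/100) = 7.4 Mbps
File size in Mb = 747 * 8 = 5976 Mb
Time = 5976 / 7.4
Time = 807.5676 seconds


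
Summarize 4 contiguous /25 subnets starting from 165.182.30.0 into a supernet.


Original prefix: /25
Number of subnets: 4 = 2^2
New prefix = 25 - 2 = 23
Supernet: 165.182.30.0/23


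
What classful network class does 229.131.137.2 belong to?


First octet: 229
Binary: 11100101
1110xxxx -> Class D (224-239)
Class D (multicast), default mask N/A


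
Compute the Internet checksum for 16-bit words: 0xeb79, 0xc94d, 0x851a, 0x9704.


Sum all words (with carry folding):
+ 0xeb79 = 0xeb79
+ 0xc94d = 0xb4c7
+ 0x851a = 0x39e2
+ 0x9704 = 0xd0e6
One's complement: ~0xd0e6
Checksum = 0x2f19


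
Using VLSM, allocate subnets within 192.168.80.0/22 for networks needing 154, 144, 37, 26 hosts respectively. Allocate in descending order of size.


154 hosts -> /24 (254 usable): 192.168.80.0/24
144 hosts -> /24 (254 usable): 192.168.81.0/24
37 hosts -> /26 (62 usable): 192.168.82.0/26
26 hosts -> /27 (30 usable): 192.168.82.64/27
Allocation: 192.168.80.0/24 (154 hosts, 254 usable); 192.168.81.0/24 (144 hosts, 254 usable); 192.168.82.0/26 (37 hosts, 62 usable); 192.168.82.64/27 (26 hosts, 30 usable)


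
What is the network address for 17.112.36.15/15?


IP:   00010001.01110000.00100100.00001111
Mask: 11111111.11111110.00000000.00000000
AND operation:
Net:  00010001.01110000.00000000.00000000
Network: 17.112.0.0/15


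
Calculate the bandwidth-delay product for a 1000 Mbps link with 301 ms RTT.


BDP = bandwidth * RTT
= 1000 Mbps * 301 ms
= 1000 * 1e6 * 301 / 1000 bits
= 301000000 bits
= 37625000 bytes
= 36743.1641 KB
BDP = 301000000 bits (37625000 bytes)


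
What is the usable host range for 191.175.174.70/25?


Network: 191.175.174.0
Broadcast: 191.175.174.127
First usable = network + 1
Last usable = broadcast - 1
Range: 191.175.174.1 to 191.175.174.126


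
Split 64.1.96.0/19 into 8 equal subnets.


New prefix = 19 + 3 = 22
Each subnet has 1024 addresses
  64.1.96.0/22
  64.1.100.0/22
  64.1.104.0/22
  64.1.108.0/22
  64.1.112.0/22
  64.1.116.0/22
  64.1.120.0/22
  64.1.124.0/22
Subnets: 64.1.96.0/22, 64.1.100.0/22, 64.1.104.0/22, 64.1.108.0/22, 64.1.112.0/22, 64.1.116.0/22, 64.1.120.0/22, 64.1.124.0/22


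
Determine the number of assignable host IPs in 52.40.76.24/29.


Host bits = 32 - 29 = 3
Total addresses = 2^3 = 8
Usable = total - 2 (network and broadcast)
Usable hosts: 6


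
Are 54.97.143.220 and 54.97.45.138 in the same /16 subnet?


Mask: 255.255.0.0
54.97.143.220 AND mask = 54.97.0.0
54.97.45.138 AND mask = 54.97.0.0
Yes, same subnet (54.97.0.0)


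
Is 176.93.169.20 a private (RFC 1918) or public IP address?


RFC 1918 private ranges:
  10.0.0.0/8 (10.0.0.0 - 10.255.255.255)
  172.16.0.0/12 (172.16.0.0 - 172.31.255.255)
  192.168.0.0/16 (192.168.0.0 - 192.168.255.255)
Public (not in any RFC 1918 range)


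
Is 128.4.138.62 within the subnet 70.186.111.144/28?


Subnet network: 70.186.111.144
Test IP AND mask: 128.4.138.48
No, 128.4.138.62 is not in 70.186.111.144/28


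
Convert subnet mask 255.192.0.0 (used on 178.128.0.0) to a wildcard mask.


Subnet mask: 255.192.0.0
Wildcard = 255.255.255.255 - subnet mask
255 - 255 = 0
255 - 192 = 63
255 - 0 = 255
255 - 0 = 255
Wildcard: 0.63.255.255


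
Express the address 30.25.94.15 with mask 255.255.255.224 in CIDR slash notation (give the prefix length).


Binary: 11111111.11111111.11111111.11100000
Count leading 1s
Prefix: /27


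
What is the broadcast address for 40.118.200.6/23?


Network: 40.118.200.0/23
Host bits = 9
Set all host bits to 1:
Broadcast: 40.118.201.255


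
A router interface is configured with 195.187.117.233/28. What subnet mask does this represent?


/28 means 28 network bits, 4 host bits
Binary: 11111111111111111111111111110000
Mask: 255.255.255.240


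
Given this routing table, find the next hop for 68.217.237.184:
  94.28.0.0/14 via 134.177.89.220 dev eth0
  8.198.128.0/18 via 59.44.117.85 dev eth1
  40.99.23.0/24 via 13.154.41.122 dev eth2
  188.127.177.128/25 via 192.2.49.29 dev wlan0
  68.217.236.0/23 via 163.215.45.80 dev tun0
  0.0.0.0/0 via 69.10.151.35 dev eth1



Longest prefix match for 68.217.237.184:
  /14 94.28.0.0: no
  /18 8.198.128.0: no
  /24 40.99.23.0: no
  /25 188.127.177.128: no
  /23 68.217.236.0: MATCH
  /0 0.0.0.0: MATCH
Selected: next-hop 163.215.45.80 via tun0 (matched /23)


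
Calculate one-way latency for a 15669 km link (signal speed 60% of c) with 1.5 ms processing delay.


Speed = 0.6 * 3e5 km/s = 180000 km/s
Propagation delay = 15669 / 180000 = 0.0871 s = 87.05 ms
Processing delay = 1.5 ms
Total one-way latency = 88.55 ms


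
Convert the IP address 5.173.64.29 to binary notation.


5 = 00000101
173 = 10101101
64 = 01000000
29 = 00011101
Binary: 00000101.10101101.01000000.00011101


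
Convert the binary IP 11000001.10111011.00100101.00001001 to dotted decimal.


11000001 = 193
10111011 = 187
00100101 = 37
00001001 = 9
IP: 193.187.37.9


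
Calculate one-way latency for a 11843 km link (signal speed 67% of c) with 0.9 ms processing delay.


Speed = 0.67 * 3e5 km/s = 201000 km/s
Propagation delay = 11843 / 201000 = 0.0589 s = 58.9204 ms
Processing delay = 0.9 ms
Total one-way latency = 59.8204 ms


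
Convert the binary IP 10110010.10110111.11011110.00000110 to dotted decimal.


10110010 = 178
10110111 = 183
11011110 = 222
00000110 = 6
IP: 178.183.222.6


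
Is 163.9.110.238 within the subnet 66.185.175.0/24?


Subnet network: 66.185.175.0
Test IP AND mask: 163.9.110.0
No, 163.9.110.238 is not in 66.185.175.0/24


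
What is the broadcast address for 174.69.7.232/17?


Network: 174.69.0.0/17
Host bits = 15
Set all host bits to 1:
Broadcast: 174.69.127.255


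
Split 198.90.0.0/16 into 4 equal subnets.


New prefix = 16 + 2 = 18
Each subnet has 16384 addresses
  198.90.0.0/18
  198.90.64.0/18
  198.90.128.0/18
  198.90.192.0/18
Subnets: 198.90.0.0/18, 198.90.64.0/18, 198.90.128.0/18, 198.90.192.0/18


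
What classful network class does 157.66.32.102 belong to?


First octet: 157
Binary: 10011101
10xxxxxx -> Class B (128-191)
Class B, default mask 255.255.0.0 (/16)


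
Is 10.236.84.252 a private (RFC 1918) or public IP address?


RFC 1918 private ranges:
  10.0.0.0/8 (10.0.0.0 - 10.255.255.255)
  172.16.0.0/12 (172.16.0.0 - 172.31.255.255)
  192.168.0.0/16 (192.168.0.0 - 192.168.255.255)
Private (in 10.0.0.0/8)


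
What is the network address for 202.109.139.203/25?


IP:   11001010.01101101.10001011.11001011
Mask: 11111111.11111111.11111111.10000000
AND operation:
Net:  11001010.01101101.10001011.10000000
Network: 202.109.139.128/25


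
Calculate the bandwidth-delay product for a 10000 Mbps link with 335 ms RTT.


BDP = bandwidth * RTT
= 10000 Mbps * 335 ms
= 10000 * 1e6 * 335 / 1000 bits
= 3350000000 bits
= 418750000 bytes
= 408935.5469 KB
BDP = 3350000000 bits (418750000 bytes)


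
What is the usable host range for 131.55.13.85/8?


Network: 131.0.0.0
Broadcast: 131.255.255.255
First usable = network + 1
Last usable = broadcast - 1
Range: 131.0.0.1 to 131.255.255.254


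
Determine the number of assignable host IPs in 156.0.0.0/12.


Host bits = 32 - 12 = 20
Total addresses = 2^20 = 1048576
Usable = total - 2 (network and broadcast)
Usable hosts: 1048574


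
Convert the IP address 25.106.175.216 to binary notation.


25 = 00011001
106 = 01101010
175 = 10101111
216 = 11011000
Binary: 00011001.01101010.10101111.11011000


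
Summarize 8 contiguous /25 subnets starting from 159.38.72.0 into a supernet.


Original prefix: /25
Number of subnets: 8 = 2^3
New prefix = 25 - 3 = 22
Supernet: 159.38.72.0/22


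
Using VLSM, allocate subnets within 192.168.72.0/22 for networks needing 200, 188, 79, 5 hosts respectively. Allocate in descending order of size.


200 hosts -> /24 (254 usable): 192.168.72.0/24
188 hosts -> /24 (254 usable): 192.168.73.0/24
79 hosts -> /25 (126 usable): 192.168.74.0/25
5 hosts -> /29 (6 usable): 192.168.74.128/29
Allocation: 192.168.72.0/24 (200 hosts, 254 usable); 192.168.73.0/24 (188 hosts, 254 usable); 192.168.74.0/25 (79 hosts, 126 usable); 192.168.74.128/29 (5 hosts, 6 usable)


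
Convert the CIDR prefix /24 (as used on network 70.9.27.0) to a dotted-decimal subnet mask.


/24 means 24 network bits, 8 host bits
Binary: 11111111111111111111111100000000
Mask: 255.255.255.0


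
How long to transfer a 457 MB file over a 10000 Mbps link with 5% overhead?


Effective throughput = 10000 * (1 - 5/100) = 9500 Mbps
File size in Mb = 457 * 8 = 3656 Mb
Time = 3656 / 9500
Time = 0.3848 seconds


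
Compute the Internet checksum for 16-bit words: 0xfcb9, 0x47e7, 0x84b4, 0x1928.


Sum all words (with carry folding):
+ 0xfcb9 = 0xfcb9
+ 0x47e7 = 0x44a1
+ 0x84b4 = 0xc955
+ 0x1928 = 0xe27d
One's complement: ~0xe27d
Checksum = 0x1d82


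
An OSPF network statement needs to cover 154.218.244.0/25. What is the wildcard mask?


Subnet mask: 255.255.255.128
Wildcard = 255.255.255.255 - subnet mask
255 - 255 = 0
255 - 255 = 0
255 - 255 = 0
255 - 128 = 127
Wildcard: 0.0.0.127


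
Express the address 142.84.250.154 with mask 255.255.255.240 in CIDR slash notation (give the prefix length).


Binary: 11111111.11111111.11111111.11110000
Count leading 1s
Prefix: /28


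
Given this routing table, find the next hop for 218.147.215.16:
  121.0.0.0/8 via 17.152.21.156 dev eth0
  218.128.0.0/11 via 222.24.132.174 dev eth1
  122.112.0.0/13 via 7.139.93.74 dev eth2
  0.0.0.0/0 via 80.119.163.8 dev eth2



Longest prefix match for 218.147.215.16:
  /8 121.0.0.0: no
  /11 218.128.0.0: MATCH
  /13 122.112.0.0: no
  /0 0.0.0.0: MATCH
Selected: next-hop 222.24.132.174 via eth1 (matched /11)


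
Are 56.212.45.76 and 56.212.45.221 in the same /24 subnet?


Mask: 255.255.255.0
56.212.45.76 AND mask = 56.212.45.0
56.212.45.221 AND mask = 56.212.45.0
Yes, same subnet (56.212.45.0)


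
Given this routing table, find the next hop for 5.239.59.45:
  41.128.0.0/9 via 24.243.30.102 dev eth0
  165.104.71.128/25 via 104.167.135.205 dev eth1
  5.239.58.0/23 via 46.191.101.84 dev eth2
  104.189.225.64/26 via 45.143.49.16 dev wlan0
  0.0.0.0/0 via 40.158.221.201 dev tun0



Longest prefix match for 5.239.59.45:
  /9 41.128.0.0: no
  /25 165.104.71.128: no
  /23 5.239.58.0: MATCH
  /26 104.189.225.64: no
  /0 0.0.0.0: MATCH
Selected: next-hop 46.191.101.84 via eth2 (matched /23)


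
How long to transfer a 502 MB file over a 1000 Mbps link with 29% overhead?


Effective throughput = 1000 * (1 - 29/100) = 710 Mbps
File size in Mb = 502 * 8 = 4016 Mb
Time = 4016 / 710
Time = 5.6563 seconds


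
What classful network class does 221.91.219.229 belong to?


First octet: 221
Binary: 11011101
110xxxxx -> Class C (192-223)
Class C, default mask 255.255.255.0 (/24)


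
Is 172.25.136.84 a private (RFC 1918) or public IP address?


RFC 1918 private ranges:
  10.0.0.0/8 (10.0.0.0 - 10.255.255.255)
  172.16.0.0/12 (172.16.0.0 - 172.31.255.255)
  192.168.0.0/16 (192.168.0.0 - 192.168.255.255)
Private (in 172.16.0.0/12)


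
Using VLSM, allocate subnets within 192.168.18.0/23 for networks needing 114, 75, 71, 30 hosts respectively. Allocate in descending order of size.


114 hosts -> /25 (126 usable): 192.168.18.0/25
75 hosts -> /25 (126 usable): 192.168.18.128/25
71 hosts -> /25 (126 usable): 192.168.19.0/25
30 hosts -> /27 (30 usable): 192.168.19.128/27
Allocation: 192.168.18.0/25 (114 hosts, 126 usable); 192.168.18.128/25 (75 hosts, 126 usable); 192.168.19.0/25 (71 hosts, 126 usable); 192.168.19.128/27 (30 hosts, 30 usable)


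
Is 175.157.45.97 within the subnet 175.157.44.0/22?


Subnet network: 175.157.44.0
Test IP AND mask: 175.157.44.0
Yes, 175.157.45.97 is in 175.157.44.0/22


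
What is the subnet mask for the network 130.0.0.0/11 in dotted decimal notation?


/11 means 11 network bits, 21 host bits
Binary: 11111111111000000000000000000000
Mask: 255.224.0.0


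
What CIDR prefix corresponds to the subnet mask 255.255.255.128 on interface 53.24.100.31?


Binary: 11111111.11111111.11111111.10000000
Count leading 1s
Prefix: /25


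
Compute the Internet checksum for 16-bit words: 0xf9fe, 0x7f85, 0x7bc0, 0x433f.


Sum all words (with carry folding):
+ 0xf9fe = 0xf9fe
+ 0x7f85 = 0x7984
+ 0x7bc0 = 0xf544
+ 0x433f = 0x3884
One's complement: ~0x3884
Checksum = 0xc77b


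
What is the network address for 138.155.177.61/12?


IP:   10001010.10011011.10110001.00111101
Mask: 11111111.11110000.00000000.00000000
AND operation:
Net:  10001010.10010000.00000000.00000000
Network: 138.144.0.0/12


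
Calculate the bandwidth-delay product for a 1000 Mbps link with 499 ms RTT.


BDP = bandwidth * RTT
= 1000 Mbps * 499 ms
= 1000 * 1e6 * 499 / 1000 bits
= 499000000 bits
= 62375000 bytes
= 60913.0859 KB
BDP = 499000000 bits (62375000 bytes)


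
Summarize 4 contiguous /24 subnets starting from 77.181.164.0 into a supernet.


Original prefix: /24
Number of subnets: 4 = 2^2
New prefix = 24 - 2 = 22
Supernet: 77.181.164.0/22


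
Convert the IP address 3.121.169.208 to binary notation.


3 = 00000011
121 = 01111001
169 = 10101001
208 = 11010000
Binary: 00000011.01111001.10101001.11010000


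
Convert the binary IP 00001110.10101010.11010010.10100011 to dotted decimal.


00001110 = 14
10101010 = 170
11010010 = 210
10100011 = 163
IP: 14.170.210.163


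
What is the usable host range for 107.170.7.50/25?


Network: 107.170.7.0
Broadcast: 107.170.7.127
First usable = network + 1
Last usable = broadcast - 1
Range: 107.170.7.1 to 107.170.7.126


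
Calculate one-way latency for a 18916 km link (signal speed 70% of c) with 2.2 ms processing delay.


Speed = 0.7 * 3e5 km/s = 210000 km/s
Propagation delay = 18916 / 210000 = 0.0901 s = 90.0762 ms
Processing delay = 2.2 ms
Total one-way latency = 92.2762 ms


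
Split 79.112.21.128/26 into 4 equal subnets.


New prefix = 26 + 2 = 28
Each subnet has 16 addresses
  79.112.21.128/28
  79.112.21.144/28
  79.112.21.160/28
  79.112.21.176/28
Subnets: 79.112.21.128/28, 79.112.21.144/28, 79.112.21.160/28, 79.112.21.176/28


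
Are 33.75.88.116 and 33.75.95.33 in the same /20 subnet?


Mask: 255.255.240.0
33.75.88.116 AND mask = 33.75.80.0
33.75.95.33 AND mask = 33.75.80.0
Yes, same subnet (33.75.80.0)


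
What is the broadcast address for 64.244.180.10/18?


Network: 64.244.128.0/18
Host bits = 14
Set all host bits to 1:
Broadcast: 64.244.191.255


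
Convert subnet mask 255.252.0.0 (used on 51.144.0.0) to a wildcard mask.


Subnet mask: 255.252.0.0
Wildcard = 255.255.255.255 - subnet mask
255 - 255 = 0
255 - 252 = 3
255 - 0 = 255
255 - 0 = 255
Wildcard: 0.3.255.255


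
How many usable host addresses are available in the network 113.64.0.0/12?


Host bits = 32 - 12 = 20
Total addresses = 2^20 = 1048576
Usable = total - 2 (network and broadcast)
Usable hosts: 1048574


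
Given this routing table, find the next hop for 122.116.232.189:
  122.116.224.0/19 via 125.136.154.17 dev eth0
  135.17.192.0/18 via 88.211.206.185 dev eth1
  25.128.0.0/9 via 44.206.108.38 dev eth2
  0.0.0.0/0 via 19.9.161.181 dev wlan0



Longest prefix match for 122.116.232.189:
  /19 122.116.224.0: MATCH
  /18 135.17.192.0: no
  /9 25.128.0.0: no
  /0 0.0.0.0: MATCH
Selected: next-hop 125.136.154.17 via eth0 (matched /19)


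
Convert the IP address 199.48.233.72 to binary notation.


199 = 11000111
48 = 00110000
233 = 11101001
72 = 01001000
Binary: 11000111.00110000.11101001.01001000


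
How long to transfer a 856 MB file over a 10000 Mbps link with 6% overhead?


Effective throughput = 10000 * (1 - 6/100) = 9400 Mbps
File size in Mb = 856 * 8 = 6848 Mb
Time = 6848 / 9400
Time = 0.7285 seconds


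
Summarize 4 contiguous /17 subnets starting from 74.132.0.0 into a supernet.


Original prefix: /17
Number of subnets: 4 = 2^2
New prefix = 17 - 2 = 15
Supernet: 74.132.0.0/15


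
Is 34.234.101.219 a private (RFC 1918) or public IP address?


RFC 1918 private ranges:
  10.0.0.0/8 (10.0.0.0 - 10.255.255.255)
  172.16.0.0/12 (172.16.0.0 - 172.31.255.255)
  192.168.0.0/16 (192.168.0.0 - 192.168.255.255)
Public (not in any RFC 1918 range)


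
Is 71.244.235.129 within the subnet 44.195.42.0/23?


Subnet network: 44.195.42.0
Test IP AND mask: 71.244.234.0
No, 71.244.235.129 is not in 44.195.42.0/23


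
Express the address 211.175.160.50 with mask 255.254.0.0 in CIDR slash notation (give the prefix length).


Binary: 11111111.11111110.00000000.00000000
Count leading 1s
Prefix: /15


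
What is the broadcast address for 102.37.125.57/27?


Network: 102.37.125.32/27
Host bits = 5
Set all host bits to 1:
Broadcast: 102.37.125.63


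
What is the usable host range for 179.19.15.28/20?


Network: 179.19.0.0
Broadcast: 179.19.15.255
First usable = network + 1
Last usable = broadcast - 1
Range: 179.19.0.1 to 179.19.15.254


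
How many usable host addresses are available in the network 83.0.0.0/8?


Host bits = 32 - 8 = 24
Total addresses = 2^24 = 16777216
Usable = total - 2 (network and broadcast)
Usable hosts: 16777214


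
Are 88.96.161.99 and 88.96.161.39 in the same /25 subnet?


Mask: 255.255.255.128
88.96.161.99 AND mask = 88.96.161.0
88.96.161.39 AND mask = 88.96.161.0
Yes, same subnet (88.96.161.0)


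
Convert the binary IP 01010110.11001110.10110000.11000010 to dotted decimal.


01010110 = 86
11001110 = 206
10110000 = 176
11000010 = 194
IP: 86.206.176.194


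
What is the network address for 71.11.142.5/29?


IP:   01000111.00001011.10001110.00000101
Mask: 11111111.11111111.11111111.11111000
AND operation:
Net:  01000111.00001011.10001110.00000000
Network: 71.11.142.0/29


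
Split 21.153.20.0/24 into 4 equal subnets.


New prefix = 24 + 2 = 26
Each subnet has 64 addresses
  21.153.20.0/26
  21.153.20.64/26
  21.153.20.128/26
  21.153.20.192/26
Subnets: 21.153.20.0/26, 21.153.20.64/26, 21.153.20.128/26, 21.153.20.192/26


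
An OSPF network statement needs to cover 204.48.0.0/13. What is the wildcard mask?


Subnet mask: 255.248.0.0
Wildcard = 255.255.255.255 - subnet mask
255 - 255 = 0
255 - 248 = 7
255 - 0 = 255
255 - 0 = 255
Wildcard: 0.7.255.255


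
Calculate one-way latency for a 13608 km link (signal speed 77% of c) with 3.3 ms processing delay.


Speed = 0.77 * 3e5 km/s = 231000 km/s
Propagation delay = 13608 / 231000 = 0.0589 s = 58.9091 ms
Processing delay = 3.3 ms
Total one-way latency = 62.2091 ms


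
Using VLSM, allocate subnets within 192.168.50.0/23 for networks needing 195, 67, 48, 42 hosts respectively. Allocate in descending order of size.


195 hosts -> /24 (254 usable): 192.168.50.0/24
67 hosts -> /25 (126 usable): 192.168.51.0/25
48 hosts -> /26 (62 usable): 192.168.51.128/26
42 hosts -> /26 (62 usable): 192.168.51.192/26
Allocation: 192.168.50.0/24 (195 hosts, 254 usable); 192.168.51.0/25 (67 hosts, 126 usable); 192.168.51.128/26 (48 hosts, 62 usable); 192.168.51.192/26 (42 hosts, 62 usable)


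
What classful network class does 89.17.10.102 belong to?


First octet: 89
Binary: 01011001
0xxxxxxx -> Class A (1-126)
Class A, default mask 255.0.0.0 (/8)


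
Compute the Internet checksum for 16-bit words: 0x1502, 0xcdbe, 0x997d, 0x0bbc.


Sum all words (with carry folding):
+ 0x1502 = 0x1502
+ 0xcdbe = 0xe2c0
+ 0x997d = 0x7c3e
+ 0x0bbc = 0x87fa
One's complement: ~0x87fa
Checksum = 0x7805


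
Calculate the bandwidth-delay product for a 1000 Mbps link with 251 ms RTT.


BDP = bandwidth * RTT
= 1000 Mbps * 251 ms
= 1000 * 1e6 * 251 / 1000 bits
= 251000000 bits
= 31375000 bytes
= 30639.6484 KB
BDP = 251000000 bits (31375000 bytes)


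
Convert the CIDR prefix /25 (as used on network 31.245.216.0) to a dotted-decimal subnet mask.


/25 means 25 network bits, 7 host bits
Binary: 11111111111111111111111110000000
Mask: 255.255.255.128


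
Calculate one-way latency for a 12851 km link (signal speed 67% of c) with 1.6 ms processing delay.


Speed = 0.67 * 3e5 km/s = 201000 km/s
Propagation delay = 12851 / 201000 = 0.0639 s = 63.9353 ms
Processing delay = 1.6 ms
Total one-way latency = 65.5353 ms


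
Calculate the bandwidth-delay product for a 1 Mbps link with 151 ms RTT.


BDP = bandwidth * RTT
= 1 Mbps * 151 ms
= 1 * 1e6 * 151 / 1000 bits
= 151000 bits
= 18875 bytes
= 18.4326 KB
BDP = 151000 bits (18875 bytes)


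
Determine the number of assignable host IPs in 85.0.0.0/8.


Host bits = 32 - 8 = 24
Total addresses = 2^24 = 16777216
Usable = total - 2 (network and broadcast)
Usable hosts: 16777214


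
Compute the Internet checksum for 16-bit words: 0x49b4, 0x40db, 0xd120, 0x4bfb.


Sum all words (with carry folding):
+ 0x49b4 = 0x49b4
+ 0x40db = 0x8a8f
+ 0xd120 = 0x5bb0
+ 0x4bfb = 0xa7ab
One's complement: ~0xa7ab
Checksum = 0x5854


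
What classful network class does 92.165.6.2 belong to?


First octet: 92
Binary: 01011100
0xxxxxxx -> Class A (1-126)
Class A, default mask 255.0.0.0 (/8)


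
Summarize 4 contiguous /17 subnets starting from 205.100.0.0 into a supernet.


Original prefix: /17
Number of subnets: 4 = 2^2
New prefix = 17 - 2 = 15
Supernet: 205.100.0.0/15


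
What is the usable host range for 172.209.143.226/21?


Network: 172.209.136.0
Broadcast: 172.209.143.255
First usable = network + 1
Last usable = broadcast - 1
Range: 172.209.136.1 to 172.209.143.254


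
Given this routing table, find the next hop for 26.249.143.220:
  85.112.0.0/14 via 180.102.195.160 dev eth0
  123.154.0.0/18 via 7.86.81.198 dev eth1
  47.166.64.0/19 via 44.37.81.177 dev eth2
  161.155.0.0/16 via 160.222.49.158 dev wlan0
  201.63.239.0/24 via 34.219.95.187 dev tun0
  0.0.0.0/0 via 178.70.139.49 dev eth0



Longest prefix match for 26.249.143.220:
  /14 85.112.0.0: no
  /18 123.154.0.0: no
  /19 47.166.64.0: no
  /16 161.155.0.0: no
  /24 201.63.239.0: no
  /0 0.0.0.0: MATCH
Selected: next-hop 178.70.139.49 via eth0 (matched /0)
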